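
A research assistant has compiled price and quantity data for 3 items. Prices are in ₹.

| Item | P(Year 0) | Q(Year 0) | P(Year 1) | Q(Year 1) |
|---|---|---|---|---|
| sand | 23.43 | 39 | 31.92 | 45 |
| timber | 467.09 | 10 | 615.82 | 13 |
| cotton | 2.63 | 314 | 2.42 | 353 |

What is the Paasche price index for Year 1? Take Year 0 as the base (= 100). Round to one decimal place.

127.8

Paasche price index uses current-period quantities as weights.
ΣP(Year 1)·Q(Year 1) = 31.92×45 + 615.82×13 + 2.42×353 = 1436.4 + 8005.66 + 854.26 = 10296.32
ΣP(Year 0)·Q(Year 1) = 23.43×45 + 467.09×13 + 2.63×353 = 1054.35 + 6072.17 + 928.39 = 8054.91
Index = 10296.32 / 8054.91 × 100 = 127.8266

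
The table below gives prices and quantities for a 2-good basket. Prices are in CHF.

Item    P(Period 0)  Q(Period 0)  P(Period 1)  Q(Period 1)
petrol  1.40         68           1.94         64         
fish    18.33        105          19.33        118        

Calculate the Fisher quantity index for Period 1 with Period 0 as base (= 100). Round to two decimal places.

Laspeyres component (base-period weights):
ΣP(Period 0)Q(Period 1) = 1.40×64 + 18.33×118 = 89.6 + 2162.94 = 2252.54
ΣP(Period 0)Q(Period 0) = 1.40×68 + 18.33×105 = 95.2 + 1924.65 = 2019.85
L = 2252.54 / 2019.85 × 100 = 111.5202
Paasche component (current-period weights):
ΣP(Period 1)Q(Period 1) = 1.94×64 + 19.33×118 = 124.16 + 2280.94 = 2405.1
ΣP(Period 1)Q(Period 0) = 1.94×68 + 19.33×105 = 131.92 + 2029.65 = 2161.57
P = 2405.1 / 2161.57 × 100 = 111.2663
Fisher = √(L × P) = √(111.5202 × 111.2663) = 111.3932

111.39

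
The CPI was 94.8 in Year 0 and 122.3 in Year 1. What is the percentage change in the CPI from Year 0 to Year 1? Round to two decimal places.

Change = (122.3 − 94.8) / 94.8 × 100
       = 27.5 / 94.8 × 100 = 29.0084%

29.01%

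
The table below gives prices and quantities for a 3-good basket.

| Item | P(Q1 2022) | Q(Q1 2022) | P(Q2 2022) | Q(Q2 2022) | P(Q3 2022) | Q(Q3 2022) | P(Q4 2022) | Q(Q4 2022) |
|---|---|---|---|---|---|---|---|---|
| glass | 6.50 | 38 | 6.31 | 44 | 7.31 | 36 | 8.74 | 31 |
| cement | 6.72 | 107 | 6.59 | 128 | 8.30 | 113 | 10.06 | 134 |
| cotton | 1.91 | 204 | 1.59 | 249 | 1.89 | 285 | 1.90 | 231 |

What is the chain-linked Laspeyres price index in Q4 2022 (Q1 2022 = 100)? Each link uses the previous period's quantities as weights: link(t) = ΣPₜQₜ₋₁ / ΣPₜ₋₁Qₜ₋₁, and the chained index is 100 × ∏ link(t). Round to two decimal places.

131.12

Link Q1 2022→Q2 2022:
ΣP(Q2 2022)Q(Q1 2022) = 6.31×38 + 6.59×107 + 1.59×204 = 239.78 + 705.13 + 324.36 = 1269.27
ΣP(Q1 2022)Q(Q1 2022) = 6.50×38 + 6.72×107 + 1.91×204 = 247 + 719.04 + 389.64 = 1355.68
link = 1269.27/1355.68 = 0.936261
Link Q2 2022→Q3 2022:
ΣP(Q3 2022)Q(Q2 2022) = 7.31×44 + 8.30×128 + 1.89×249 = 321.64 + 1062.4 + 470.61 = 1854.65
ΣP(Q2 2022)Q(Q2 2022) = 6.31×44 + 6.59×128 + 1.59×249 = 277.64 + 843.52 + 395.91 = 1517.07
link = 1854.65/1517.07 = 1.222521
Link Q3 2022→Q4 2022:
ΣP(Q4 2022)Q(Q3 2022) = 8.74×36 + 10.06×113 + 1.90×285 = 314.64 + 1136.78 + 541.5 = 1992.92
ΣP(Q3 2022)Q(Q3 2022) = 7.31×36 + 8.30×113 + 1.89×285 = 263.16 + 937.9 + 538.65 = 1739.71
link = 1992.92/1739.71 = 1.145547
Chained index = 100 × 0.936261 × 1.222521 × 1.145547 = 131.1192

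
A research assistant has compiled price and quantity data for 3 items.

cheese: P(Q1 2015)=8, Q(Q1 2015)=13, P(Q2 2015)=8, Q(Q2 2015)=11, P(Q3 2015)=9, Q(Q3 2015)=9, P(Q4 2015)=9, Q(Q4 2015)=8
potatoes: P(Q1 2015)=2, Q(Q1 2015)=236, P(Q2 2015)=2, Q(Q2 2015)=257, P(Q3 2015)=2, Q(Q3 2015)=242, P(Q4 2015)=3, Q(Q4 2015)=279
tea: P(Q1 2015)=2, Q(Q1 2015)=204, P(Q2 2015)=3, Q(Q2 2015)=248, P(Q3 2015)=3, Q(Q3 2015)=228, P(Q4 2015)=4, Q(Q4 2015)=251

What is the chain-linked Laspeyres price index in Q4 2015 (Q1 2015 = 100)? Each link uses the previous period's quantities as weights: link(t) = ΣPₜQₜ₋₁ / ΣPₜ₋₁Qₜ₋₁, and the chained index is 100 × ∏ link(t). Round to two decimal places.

Link Q1 2015→Q2 2015:
ΣP(Q2 2015)Q(Q1 2015) = 8×13 + 2×236 + 3×204 = 104 + 472 + 612 = 1188
ΣP(Q1 2015)Q(Q1 2015) = 8×13 + 2×236 + 2×204 = 104 + 472 + 408 = 984
link = 1188/984 = 1.207317
Link Q2 2015→Q3 2015:
ΣP(Q3 2015)Q(Q2 2015) = 9×11 + 2×257 + 3×248 = 99 + 514 + 744 = 1357
ΣP(Q2 2015)Q(Q2 2015) = 8×11 + 2×257 + 3×248 = 88 + 514 + 744 = 1346
link = 1357/1346 = 1.008172
Link Q3 2015→Q4 2015:
ΣP(Q4 2015)Q(Q3 2015) = 9×9 + 3×242 + 4×228 = 81 + 726 + 912 = 1719
ΣP(Q3 2015)Q(Q3 2015) = 9×9 + 2×242 + 3×228 = 81 + 484 + 684 = 1249
link = 1719/1249 = 1.376301
Chained index = 100 × 1.207317 × 1.008172 × 1.376301 = 167.5211

167.52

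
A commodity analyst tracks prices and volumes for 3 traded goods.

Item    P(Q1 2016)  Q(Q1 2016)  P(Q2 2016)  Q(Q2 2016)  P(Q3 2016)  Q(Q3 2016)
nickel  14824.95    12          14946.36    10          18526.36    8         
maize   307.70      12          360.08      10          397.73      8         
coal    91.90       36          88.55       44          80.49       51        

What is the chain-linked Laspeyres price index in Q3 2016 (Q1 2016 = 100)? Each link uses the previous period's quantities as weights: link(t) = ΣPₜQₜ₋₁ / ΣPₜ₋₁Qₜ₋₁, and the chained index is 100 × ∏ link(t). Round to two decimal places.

Link Q1 2016→Q2 2016:
ΣP(Q2 2016)Q(Q1 2016) = 14946.36×12 + 360.08×12 + 88.55×36 = 179356.32 + 4320.96 + 3187.8 = 186865.08
ΣP(Q1 2016)Q(Q1 2016) = 14824.95×12 + 307.70×12 + 91.90×36 = 177899.4 + 3692.4 + 3308.4 = 184900.2
link = 186865.08/184900.2 = 1.010627
Link Q2 2016→Q3 2016:
ΣP(Q3 2016)Q(Q2 2016) = 18526.36×10 + 397.73×10 + 80.49×44 = 185263.6 + 3977.3 + 3541.56 = 192782.46
ΣP(Q2 2016)Q(Q2 2016) = 14946.36×10 + 360.08×10 + 88.55×44 = 149463.6 + 3600.8 + 3896.2 = 156960.6
link = 192782.46/156960.6 = 1.228222
Chained index = 100 × 1.010627 × 1.228222 = 124.1274

124.13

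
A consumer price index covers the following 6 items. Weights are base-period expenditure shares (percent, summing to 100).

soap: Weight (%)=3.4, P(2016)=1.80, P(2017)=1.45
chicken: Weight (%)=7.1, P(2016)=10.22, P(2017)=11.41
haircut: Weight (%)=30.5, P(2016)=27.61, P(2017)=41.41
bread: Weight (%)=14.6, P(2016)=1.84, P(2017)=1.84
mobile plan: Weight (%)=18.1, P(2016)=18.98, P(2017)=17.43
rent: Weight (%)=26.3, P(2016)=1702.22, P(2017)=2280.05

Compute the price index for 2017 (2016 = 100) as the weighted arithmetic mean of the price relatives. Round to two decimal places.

soap: 3.4 × (1.45/1.80) = 3.4 × 0.805556 = 2.7389
chicken: 7.1 × (11.41/10.22) = 7.1 × 1.116438 = 7.9267
haircut: 30.5 × (41.41/27.61) = 30.5 × 1.499819 = 45.7445
bread: 14.6 × (1.84/1.84) = 14.6 × 1.000000 = 14.6000
mobile plan: 18.1 × (17.43/18.98) = 18.1 × 0.918335 = 16.6219
rent: 26.3 × (2280.05/1702.22) = 26.3 × 1.339457 = 35.2277
Index = Σ wᵢ·(p₁ᵢ/p₀ᵢ) = 2.7389 + 7.9267 + 45.7445 + 14.6000 + 16.6219 + 35.2277 = 122.8597

122.86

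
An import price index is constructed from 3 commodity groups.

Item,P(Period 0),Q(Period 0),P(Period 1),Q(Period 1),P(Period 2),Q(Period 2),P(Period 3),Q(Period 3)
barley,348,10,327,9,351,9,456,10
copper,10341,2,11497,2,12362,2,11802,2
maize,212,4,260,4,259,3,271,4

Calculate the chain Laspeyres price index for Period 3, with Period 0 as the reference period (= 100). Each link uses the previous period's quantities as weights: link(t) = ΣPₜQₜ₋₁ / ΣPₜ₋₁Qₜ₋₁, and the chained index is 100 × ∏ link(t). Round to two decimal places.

116.46

Link Period 0→Period 1:
ΣP(Period 1)Q(Period 0) = 327×10 + 11497×2 + 260×4 = 3270 + 22994 + 1040 = 27304
ΣP(Period 0)Q(Period 0) = 348×10 + 10341×2 + 212×4 = 3480 + 20682 + 848 = 25010
link = 27304/25010 = 1.091723
Link Period 1→Period 2:
ΣP(Period 2)Q(Period 1) = 351×9 + 12362×2 + 259×4 = 3159 + 24724 + 1036 = 28919
ΣP(Period 1)Q(Period 1) = 327×9 + 11497×2 + 260×4 = 2943 + 22994 + 1040 = 26977
link = 28919/26977 = 1.071987
Link Period 2→Period 3:
ΣP(Period 3)Q(Period 2) = 456×9 + 11802×2 + 271×3 = 4104 + 23604 + 813 = 28521
ΣP(Period 2)Q(Period 2) = 351×9 + 12362×2 + 259×3 = 3159 + 24724 + 777 = 28660
link = 28521/28660 = 0.995150
Chained index = 100 × 1.091723 × 1.071987 × 0.995150 = 116.4637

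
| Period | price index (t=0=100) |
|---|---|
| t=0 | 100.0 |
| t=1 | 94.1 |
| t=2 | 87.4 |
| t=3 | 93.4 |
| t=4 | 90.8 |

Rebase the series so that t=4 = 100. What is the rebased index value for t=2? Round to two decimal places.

96.26

Rebased(t=2) = 87.4 / 90.8 × 100 = 96.2555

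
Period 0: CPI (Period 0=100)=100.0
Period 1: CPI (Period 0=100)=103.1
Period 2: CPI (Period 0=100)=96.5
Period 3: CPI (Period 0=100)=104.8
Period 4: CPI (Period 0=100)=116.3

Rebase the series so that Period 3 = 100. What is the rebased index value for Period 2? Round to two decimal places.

92.08

Rebased(Period 2) = 96.5 / 104.8 × 100 = 92.0802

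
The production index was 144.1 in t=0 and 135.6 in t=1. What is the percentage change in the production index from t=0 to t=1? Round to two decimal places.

-5.90%

Change = (135.6 − 144.1) / 144.1 × 100
       = -8.5 / 144.1 × 100 = -5.8987%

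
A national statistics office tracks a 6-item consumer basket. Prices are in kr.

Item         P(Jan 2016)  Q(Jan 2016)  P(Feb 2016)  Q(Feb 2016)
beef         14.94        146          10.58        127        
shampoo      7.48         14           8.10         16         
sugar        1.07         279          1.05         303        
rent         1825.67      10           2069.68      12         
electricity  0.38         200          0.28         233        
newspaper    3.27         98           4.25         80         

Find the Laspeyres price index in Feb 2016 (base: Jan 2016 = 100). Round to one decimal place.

108.9

Laspeyres price index uses base-period quantities as weights.
ΣP(Feb 2016)·Q(Jan 2016) = 10.58×146 + 8.10×14 + 1.05×279 + 2069.68×10 + 0.28×200 + 4.25×98 = 1544.68 + 113.4 + 292.95 + 20696.8 + 56 + 416.5 = 23120.33
ΣP(Jan 2016)·Q(Jan 2016) = 14.94×146 + 7.48×14 + 1.07×279 + 1825.67×10 + 0.38×200 + 3.27×98 = 2181.24 + 104.72 + 298.53 + 18256.7 + 76 + 320.46 = 21237.65
Index = 23120.33 / 21237.65 × 100 = 108.8648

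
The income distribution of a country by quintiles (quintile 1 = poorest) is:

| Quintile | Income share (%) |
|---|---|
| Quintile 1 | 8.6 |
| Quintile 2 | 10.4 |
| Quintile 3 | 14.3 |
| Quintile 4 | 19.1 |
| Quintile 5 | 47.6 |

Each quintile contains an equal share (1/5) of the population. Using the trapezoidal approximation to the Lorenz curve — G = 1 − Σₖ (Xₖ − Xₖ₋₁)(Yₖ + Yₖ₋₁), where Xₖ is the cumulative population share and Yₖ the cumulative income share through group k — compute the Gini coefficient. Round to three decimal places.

Cumulative income shares Yₖ: 0.0860, 0.1900, 0.3330, 0.5240, 1.0000
Σ (Xₖ−Xₖ₋₁)(Yₖ+Yₖ₋₁) = (1/5)(0.0860+0.0000) + (1/5)(0.1900+0.0860) + (1/5)(0.3330+0.1900) + (1/5)(0.5240+0.3330) + (1/5)(1.0000+0.5240)
  = 0.0172 + 0.0552 + 0.1046 + 0.1714 + 0.3048 = 0.6532
G = 1 − 0.6532 = 0.3468

0.347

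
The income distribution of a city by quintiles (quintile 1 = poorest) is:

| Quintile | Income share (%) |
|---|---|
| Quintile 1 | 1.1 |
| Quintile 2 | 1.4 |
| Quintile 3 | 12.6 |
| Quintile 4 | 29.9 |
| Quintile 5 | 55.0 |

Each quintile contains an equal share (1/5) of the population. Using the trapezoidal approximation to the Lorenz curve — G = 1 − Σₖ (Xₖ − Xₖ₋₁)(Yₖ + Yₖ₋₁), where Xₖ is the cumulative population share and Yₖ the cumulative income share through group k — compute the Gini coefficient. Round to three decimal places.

0.545

Cumulative income shares Yₖ: 0.0110, 0.0250, 0.1510, 0.4500, 1.0000
Σ (Xₖ−Xₖ₋₁)(Yₖ+Yₖ₋₁) = (1/5)(0.0110+0.0000) + (1/5)(0.0250+0.0110) + (1/5)(0.1510+0.0250) + (1/5)(0.4500+0.1510) + (1/5)(1.0000+0.4500)
  = 0.0022 + 0.0072 + 0.0352 + 0.1202 + 0.2900 = 0.4548
G = 1 − 0.4548 = 0.5452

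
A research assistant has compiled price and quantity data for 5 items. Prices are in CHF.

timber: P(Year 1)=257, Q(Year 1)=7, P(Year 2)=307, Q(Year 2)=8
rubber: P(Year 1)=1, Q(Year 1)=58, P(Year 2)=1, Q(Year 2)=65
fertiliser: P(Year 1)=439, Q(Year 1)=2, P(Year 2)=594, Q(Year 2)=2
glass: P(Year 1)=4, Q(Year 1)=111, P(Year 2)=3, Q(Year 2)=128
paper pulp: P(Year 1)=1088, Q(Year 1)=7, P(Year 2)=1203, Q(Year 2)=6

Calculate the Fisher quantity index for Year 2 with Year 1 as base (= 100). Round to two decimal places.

93.05

Laspeyres component (base-period weights):
ΣP(Year 1)Q(Year 2) = 257×8 + 1×65 + 439×2 + 4×128 + 1088×6 = 2056 + 65 + 878 + 512 + 6528 = 10039
ΣP(Year 1)Q(Year 1) = 257×7 + 1×58 + 439×2 + 4×111 + 1088×7 = 1799 + 58 + 878 + 444 + 7616 = 10795
L = 10039 / 10795 × 100 = 92.9968
Paasche component (current-period weights):
ΣP(Year 2)Q(Year 2) = 307×8 + 1×65 + 594×2 + 3×128 + 1203×6 = 2456 + 65 + 1188 + 384 + 7218 = 11311
ΣP(Year 2)Q(Year 1) = 307×7 + 1×58 + 594×2 + 3×111 + 1203×7 = 2149 + 58 + 1188 + 333 + 8421 = 12149
P = 11311 / 12149 × 100 = 93.1023
Fisher = √(L × P) = √(92.9968 × 93.1023) = 93.0495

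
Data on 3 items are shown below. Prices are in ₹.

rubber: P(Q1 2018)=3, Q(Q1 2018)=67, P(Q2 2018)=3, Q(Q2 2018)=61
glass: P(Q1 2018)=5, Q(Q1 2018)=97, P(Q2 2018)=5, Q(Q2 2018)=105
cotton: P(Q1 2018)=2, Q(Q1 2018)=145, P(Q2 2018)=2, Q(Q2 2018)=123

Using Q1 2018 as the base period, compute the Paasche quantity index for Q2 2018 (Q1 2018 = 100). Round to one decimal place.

Paasche quantity index uses current-period prices as weights.
ΣP(Q2 2018)·Q(Q2 2018) = 3×61 + 5×105 + 2×123 = 183 + 525 + 246 = 954
ΣP(Q2 2018)·Q(Q1 2018) = 3×67 + 5×97 + 2×145 = 201 + 485 + 290 = 976
Index = 954 / 976 × 100 = 97.7459

97.7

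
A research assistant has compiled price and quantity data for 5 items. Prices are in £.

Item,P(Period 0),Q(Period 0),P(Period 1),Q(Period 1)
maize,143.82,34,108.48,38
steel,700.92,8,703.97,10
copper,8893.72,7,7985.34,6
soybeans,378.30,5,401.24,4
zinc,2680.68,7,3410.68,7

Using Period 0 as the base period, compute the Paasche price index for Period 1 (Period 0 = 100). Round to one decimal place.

98.2

Paasche price index uses current-period quantities as weights.
ΣP(Period 1)·Q(Period 1) = 108.48×38 + 703.97×10 + 7985.34×6 + 401.24×4 + 3410.68×7 = 4122.24 + 7039.7 + 47912.04 + 1604.96 + 23874.76 = 84553.7
ΣP(Period 0)·Q(Period 1) = 143.82×38 + 700.92×10 + 8893.72×6 + 378.30×4 + 2680.68×7 = 5465.16 + 7009.2 + 53362.32 + 1513.2 + 18764.76 = 86114.64
Index = 84553.7 / 86114.64 × 100 = 98.1874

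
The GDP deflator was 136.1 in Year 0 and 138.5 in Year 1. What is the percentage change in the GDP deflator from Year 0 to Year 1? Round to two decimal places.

1.76%

Change = (138.5 − 136.1) / 136.1 × 100
       = 2.4 / 136.1 × 100 = 1.7634%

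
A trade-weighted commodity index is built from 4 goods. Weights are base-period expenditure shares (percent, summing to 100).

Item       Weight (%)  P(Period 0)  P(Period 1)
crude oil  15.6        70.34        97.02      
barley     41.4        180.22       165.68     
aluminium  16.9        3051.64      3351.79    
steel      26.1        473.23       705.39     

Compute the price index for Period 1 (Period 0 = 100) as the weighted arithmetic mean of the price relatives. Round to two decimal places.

117.04

crude oil: 15.6 × (97.02/70.34) = 15.6 × 1.379301 = 21.5171
barley: 41.4 × (165.68/180.22) = 41.4 × 0.919321 = 38.0599
aluminium: 16.9 × (3351.79/3051.64) = 16.9 × 1.098357 = 18.5622
steel: 26.1 × (705.39/473.23) = 26.1 × 1.490586 = 38.9043
Index = Σ wᵢ·(p₁ᵢ/p₀ᵢ) = 21.5171 + 38.0599 + 18.5622 + 38.9043 = 117.0435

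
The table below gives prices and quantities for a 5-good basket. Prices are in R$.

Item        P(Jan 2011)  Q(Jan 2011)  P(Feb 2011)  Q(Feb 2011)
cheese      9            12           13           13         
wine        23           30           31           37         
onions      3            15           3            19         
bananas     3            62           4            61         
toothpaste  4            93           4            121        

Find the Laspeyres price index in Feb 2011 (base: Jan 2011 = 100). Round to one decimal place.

125.0

Laspeyres price index uses base-period quantities as weights.
ΣP(Feb 2011)·Q(Jan 2011) = 13×12 + 31×30 + 3×15 + 4×62 + 4×93 = 156 + 930 + 45 + 248 + 372 = 1751
ΣP(Jan 2011)·Q(Jan 2011) = 9×12 + 23×30 + 3×15 + 3×62 + 4×93 = 108 + 690 + 45 + 186 + 372 = 1401
Index = 1751 / 1401 × 100 = 124.9822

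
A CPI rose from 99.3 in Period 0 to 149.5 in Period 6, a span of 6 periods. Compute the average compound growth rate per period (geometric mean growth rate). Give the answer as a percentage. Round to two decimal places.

Growth factor = (149.5/99.3)^(1/6) = (1.505539)^(1/6) = 1.070571
Growth rate = 1.070571 − 1 = 0.070571 = 7.0571%

7.06%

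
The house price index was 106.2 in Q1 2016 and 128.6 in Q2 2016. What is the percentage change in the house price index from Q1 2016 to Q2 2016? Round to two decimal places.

21.09%

Change = (128.6 − 106.2) / 106.2 × 100
       = 22.4 / 106.2 × 100 = 21.0923%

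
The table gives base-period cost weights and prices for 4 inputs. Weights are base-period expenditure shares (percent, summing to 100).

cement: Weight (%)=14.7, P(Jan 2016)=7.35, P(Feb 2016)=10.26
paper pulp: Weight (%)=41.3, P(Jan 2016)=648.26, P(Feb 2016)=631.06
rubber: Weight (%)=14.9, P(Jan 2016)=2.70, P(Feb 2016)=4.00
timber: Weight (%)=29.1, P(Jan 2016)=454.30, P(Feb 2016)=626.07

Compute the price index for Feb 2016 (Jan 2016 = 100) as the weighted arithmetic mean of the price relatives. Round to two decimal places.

cement: 14.7 × (10.26/7.35) = 14.7 × 1.395918 = 20.5200
paper pulp: 41.3 × (631.06/648.26) = 41.3 × 0.973467 = 40.2042
rubber: 14.9 × (4.00/2.70) = 14.9 × 1.481481 = 22.0741
timber: 29.1 × (626.07/454.30) = 29.1 × 1.378098 = 40.1027
Index = Σ wᵢ·(p₁ᵢ/p₀ᵢ) = 20.5200 + 40.2042 + 22.0741 + 40.1027 = 122.9009

122.90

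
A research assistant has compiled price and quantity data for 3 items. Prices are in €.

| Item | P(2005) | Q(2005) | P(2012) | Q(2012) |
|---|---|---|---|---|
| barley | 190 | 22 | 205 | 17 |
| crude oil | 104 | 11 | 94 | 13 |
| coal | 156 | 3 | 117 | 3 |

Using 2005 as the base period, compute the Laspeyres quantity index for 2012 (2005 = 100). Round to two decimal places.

87.19

Laspeyres quantity index uses base-period prices as weights.
ΣP(2005)·Q(2012) = 190×17 + 104×13 + 156×3 = 3230 + 1352 + 468 = 5050
ΣP(2005)·Q(2005) = 190×22 + 104×11 + 156×3 = 4180 + 1144 + 468 = 5792
Index = 5050 / 5792 × 100 = 87.1892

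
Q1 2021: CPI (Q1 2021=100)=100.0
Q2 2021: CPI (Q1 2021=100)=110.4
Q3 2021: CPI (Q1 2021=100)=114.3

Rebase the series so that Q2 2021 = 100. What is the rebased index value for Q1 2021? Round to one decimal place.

90.6

Rebased(Q1 2021) = 100.0 / 110.4 × 100 = 90.5797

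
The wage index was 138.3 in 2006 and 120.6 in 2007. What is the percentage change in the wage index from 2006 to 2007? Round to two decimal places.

Change = (120.6 − 138.3) / 138.3 × 100
       = -17.7 / 138.3 × 100 = -12.7983%

-12.80%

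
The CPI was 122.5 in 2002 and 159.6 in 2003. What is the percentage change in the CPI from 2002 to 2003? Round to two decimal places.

Change = (159.6 − 122.5) / 122.5 × 100
       = 37.1 / 122.5 × 100 = 30.2857%

30.29%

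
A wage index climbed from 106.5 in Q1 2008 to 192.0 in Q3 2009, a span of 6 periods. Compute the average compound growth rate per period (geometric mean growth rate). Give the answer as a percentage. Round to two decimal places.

10.32%

Growth factor = (192.0/106.5)^(1/6) = (1.802817)^(1/6) = 1.103211
Growth rate = 1.103211 − 1 = 0.103211 = 10.3211%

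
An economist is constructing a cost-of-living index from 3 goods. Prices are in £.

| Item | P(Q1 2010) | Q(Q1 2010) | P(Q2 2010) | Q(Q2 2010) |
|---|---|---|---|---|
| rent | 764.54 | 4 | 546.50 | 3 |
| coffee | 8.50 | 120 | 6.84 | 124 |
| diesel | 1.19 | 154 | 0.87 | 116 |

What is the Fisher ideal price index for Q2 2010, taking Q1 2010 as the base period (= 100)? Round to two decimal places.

Laspeyres component (base-period weights):
ΣP(Q2 2010)Q(Q1 2010) = 546.50×4 + 6.84×120 + 0.87×154 = 2186 + 820.8 + 133.98 = 3140.78
ΣP(Q1 2010)Q(Q1 2010) = 764.54×4 + 8.50×120 + 1.19×154 = 3058.16 + 1020 + 183.26 = 4261.42
L = 3140.78 / 4261.42 × 100 = 73.7027
Paasche component (current-period weights):
ΣP(Q2 2010)Q(Q2 2010) = 546.50×3 + 6.84×124 + 0.87×116 = 1639.5 + 848.16 + 100.92 = 2588.58
ΣP(Q1 2010)Q(Q2 2010) = 764.54×3 + 8.50×124 + 1.19×116 = 2293.62 + 1054 + 138.04 = 3485.66
P = 2588.58 / 3485.66 × 100 = 74.2637
Fisher = √(L × P) = √(73.7027 × 74.2637) = 73.9826

73.98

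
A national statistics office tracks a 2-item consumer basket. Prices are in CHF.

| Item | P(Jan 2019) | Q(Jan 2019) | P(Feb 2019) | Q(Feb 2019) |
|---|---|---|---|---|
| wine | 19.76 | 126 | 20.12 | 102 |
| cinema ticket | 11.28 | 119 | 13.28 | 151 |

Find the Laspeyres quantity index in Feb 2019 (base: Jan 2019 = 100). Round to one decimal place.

97.0

Laspeyres quantity index uses base-period prices as weights.
ΣP(Jan 2019)·Q(Feb 2019) = 19.76×102 + 11.28×151 = 2015.52 + 1703.28 = 3718.8
ΣP(Jan 2019)·Q(Jan 2019) = 19.76×126 + 11.28×119 = 2489.76 + 1342.32 = 3832.08
Index = 3718.8 / 3832.08 × 100 = 97.0439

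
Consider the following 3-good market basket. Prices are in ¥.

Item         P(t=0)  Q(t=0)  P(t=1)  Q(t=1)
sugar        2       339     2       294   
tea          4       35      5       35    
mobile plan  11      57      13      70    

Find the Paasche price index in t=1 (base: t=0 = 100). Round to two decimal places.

Paasche price index uses current-period quantities as weights.
ΣP(t=1)·Q(t=1) = 2×294 + 5×35 + 13×70 = 588 + 175 + 910 = 1673
ΣP(t=0)·Q(t=1) = 2×294 + 4×35 + 11×70 = 588 + 140 + 770 = 1498
Index = 1673 / 1498 × 100 = 111.6822

111.68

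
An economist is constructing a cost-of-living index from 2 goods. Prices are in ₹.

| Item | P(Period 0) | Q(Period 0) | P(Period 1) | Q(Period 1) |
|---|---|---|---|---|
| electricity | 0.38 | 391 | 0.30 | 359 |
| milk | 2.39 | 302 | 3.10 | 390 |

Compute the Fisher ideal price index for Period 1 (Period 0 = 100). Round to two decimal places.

122.13

Laspeyres component (base-period weights):
ΣP(Period 1)Q(Period 0) = 0.30×391 + 3.10×302 = 117.3 + 936.2 = 1053.5
ΣP(Period 0)Q(Period 0) = 0.38×391 + 2.39×302 = 148.58 + 721.78 = 870.36
L = 1053.5 / 870.36 × 100 = 121.0419
Paasche component (current-period weights):
ΣP(Period 1)Q(Period 1) = 0.30×359 + 3.10×390 = 107.7 + 1209 = 1316.7
ΣP(Period 0)Q(Period 1) = 0.38×359 + 2.39×390 = 136.42 + 932.1 = 1068.52
P = 1316.7 / 1068.52 × 100 = 123.2265
Fisher = √(L × P) = √(121.0419 × 123.2265) = 122.1293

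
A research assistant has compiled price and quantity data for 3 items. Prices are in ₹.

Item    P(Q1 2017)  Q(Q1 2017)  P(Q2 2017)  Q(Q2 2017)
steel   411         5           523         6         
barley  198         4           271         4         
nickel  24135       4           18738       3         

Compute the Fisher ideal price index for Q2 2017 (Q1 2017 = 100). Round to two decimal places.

79.50

Laspeyres component (base-period weights):
ΣP(Q2 2017)Q(Q1 2017) = 523×5 + 271×4 + 18738×4 = 2615 + 1084 + 74952 = 78651
ΣP(Q1 2017)Q(Q1 2017) = 411×5 + 198×4 + 24135×4 = 2055 + 792 + 96540 = 99387
L = 78651 / 99387 × 100 = 79.1361
Paasche component (current-period weights):
ΣP(Q2 2017)Q(Q2 2017) = 523×6 + 271×4 + 18738×3 = 3138 + 1084 + 56214 = 60436
ΣP(Q1 2017)Q(Q2 2017) = 411×6 + 198×4 + 24135×3 = 2466 + 792 + 72405 = 75663
P = 60436 / 75663 × 100 = 79.8752
Fisher = √(L × P) = √(79.1361 × 79.8752) = 79.5048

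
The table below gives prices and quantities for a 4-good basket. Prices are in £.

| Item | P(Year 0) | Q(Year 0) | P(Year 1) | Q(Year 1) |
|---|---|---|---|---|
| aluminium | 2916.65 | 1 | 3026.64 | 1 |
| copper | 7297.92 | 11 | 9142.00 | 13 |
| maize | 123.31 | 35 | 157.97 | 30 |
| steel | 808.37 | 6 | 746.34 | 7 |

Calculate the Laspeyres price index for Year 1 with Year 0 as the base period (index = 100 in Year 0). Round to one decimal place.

123.0

Laspeyres price index uses base-period quantities as weights.
ΣP(Year 1)·Q(Year 0) = 3026.64×1 + 9142.00×11 + 157.97×35 + 746.34×6 = 3026.64 + 100562 + 5528.95 + 4478.04 = 113595.63
ΣP(Year 0)·Q(Year 0) = 2916.65×1 + 7297.92×11 + 123.31×35 + 808.37×6 = 2916.65 + 80277.12 + 4315.85 + 4850.22 = 92359.84
Index = 113595.63 / 92359.84 × 100 = 122.9924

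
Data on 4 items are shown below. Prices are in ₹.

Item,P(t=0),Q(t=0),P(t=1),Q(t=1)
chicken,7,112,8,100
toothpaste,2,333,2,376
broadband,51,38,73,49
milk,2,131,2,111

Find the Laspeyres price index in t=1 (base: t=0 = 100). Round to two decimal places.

125.97

Laspeyres price index uses base-period quantities as weights.
ΣP(t=1)·Q(t=0) = 8×112 + 2×333 + 73×38 + 2×131 = 896 + 666 + 2774 + 262 = 4598
ΣP(t=0)·Q(t=0) = 7×112 + 2×333 + 51×38 + 2×131 = 784 + 666 + 1938 + 262 = 3650
Index = 4598 / 3650 × 100 = 125.9726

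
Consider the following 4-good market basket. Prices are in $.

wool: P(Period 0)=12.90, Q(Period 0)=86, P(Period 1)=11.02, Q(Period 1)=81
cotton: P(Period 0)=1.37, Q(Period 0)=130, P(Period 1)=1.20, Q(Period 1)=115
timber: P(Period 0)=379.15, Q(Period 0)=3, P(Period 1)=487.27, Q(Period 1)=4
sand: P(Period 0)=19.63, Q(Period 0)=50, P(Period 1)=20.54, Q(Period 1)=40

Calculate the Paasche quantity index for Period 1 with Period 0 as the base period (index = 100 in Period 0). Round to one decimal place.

Paasche quantity index uses current-period prices as weights.
ΣP(Period 1)·Q(Period 1) = 11.02×81 + 1.20×115 + 487.27×4 + 20.54×40 = 892.62 + 138 + 1949.08 + 821.6 = 3801.3
ΣP(Period 1)·Q(Period 0) = 11.02×86 + 1.20×130 + 487.27×3 + 20.54×50 = 947.72 + 156 + 1461.81 + 1027 = 3592.53
Index = 3801.3 / 3592.53 × 100 = 105.8112

105.8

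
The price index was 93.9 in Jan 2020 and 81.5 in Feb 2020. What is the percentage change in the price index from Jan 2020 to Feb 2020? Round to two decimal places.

-13.21%

Change = (81.5 − 93.9) / 93.9 × 100
       = -12.4 / 93.9 × 100 = -13.2055%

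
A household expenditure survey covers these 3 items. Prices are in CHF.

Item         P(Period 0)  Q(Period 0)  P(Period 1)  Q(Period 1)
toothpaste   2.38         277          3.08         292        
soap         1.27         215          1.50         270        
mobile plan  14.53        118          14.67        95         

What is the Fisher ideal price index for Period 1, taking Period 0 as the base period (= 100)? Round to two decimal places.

110.69

Laspeyres component (base-period weights):
ΣP(Period 1)Q(Period 0) = 3.08×277 + 1.50×215 + 14.67×118 = 853.16 + 322.5 + 1731.06 = 2906.72
ΣP(Period 0)Q(Period 0) = 2.38×277 + 1.27×215 + 14.53×118 = 659.26 + 273.05 + 1714.54 = 2646.85
L = 2906.72 / 2646.85 × 100 = 109.8181
Paasche component (current-period weights):
ΣP(Period 1)Q(Period 1) = 3.08×292 + 1.50×270 + 14.67×95 = 899.36 + 405 + 1393.65 = 2698.01
ΣP(Period 0)Q(Period 1) = 2.38×292 + 1.27×270 + 14.53×95 = 694.96 + 342.9 + 1380.35 = 2418.21
P = 2698.01 / 2418.21 × 100 = 111.5705
Fisher = √(L × P) = √(109.8181 × 111.5705) = 110.6908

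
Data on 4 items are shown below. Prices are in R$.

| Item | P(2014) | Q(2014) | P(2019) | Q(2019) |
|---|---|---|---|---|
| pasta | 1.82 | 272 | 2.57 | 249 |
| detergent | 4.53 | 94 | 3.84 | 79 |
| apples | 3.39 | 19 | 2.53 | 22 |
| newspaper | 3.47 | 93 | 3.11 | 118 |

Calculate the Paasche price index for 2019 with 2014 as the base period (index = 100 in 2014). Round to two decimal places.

Paasche price index uses current-period quantities as weights.
ΣP(2019)·Q(2019) = 2.57×249 + 3.84×79 + 2.53×22 + 3.11×118 = 639.93 + 303.36 + 55.66 + 366.98 = 1365.93
ΣP(2014)·Q(2019) = 1.82×249 + 4.53×79 + 3.39×22 + 3.47×118 = 453.18 + 357.87 + 74.58 + 409.46 = 1295.09
Index = 1365.93 / 1295.09 × 100 = 105.4699

105.47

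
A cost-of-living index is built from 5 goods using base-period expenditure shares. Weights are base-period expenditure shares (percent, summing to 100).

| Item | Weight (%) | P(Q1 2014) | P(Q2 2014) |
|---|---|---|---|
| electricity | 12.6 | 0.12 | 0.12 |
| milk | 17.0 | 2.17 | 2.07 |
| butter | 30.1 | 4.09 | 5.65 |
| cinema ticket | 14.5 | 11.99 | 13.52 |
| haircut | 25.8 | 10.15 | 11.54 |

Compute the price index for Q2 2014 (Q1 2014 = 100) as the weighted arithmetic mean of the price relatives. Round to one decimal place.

116.1

electricity: 12.6 × (0.12/0.12) = 12.6 × 1.000000 = 12.6000
milk: 17.0 × (2.07/2.17) = 17.0 × 0.953917 = 16.2166
butter: 30.1 × (5.65/4.09) = 30.1 × 1.381418 = 41.5807
cinema ticket: 14.5 × (13.52/11.99) = 14.5 × 1.127606 = 16.3503
haircut: 25.8 × (11.54/10.15) = 25.8 × 1.136946 = 29.3332
Index = Σ wᵢ·(p₁ᵢ/p₀ᵢ) = 12.6000 + 16.2166 + 41.5807 + 16.3503 + 29.3332 = 116.0808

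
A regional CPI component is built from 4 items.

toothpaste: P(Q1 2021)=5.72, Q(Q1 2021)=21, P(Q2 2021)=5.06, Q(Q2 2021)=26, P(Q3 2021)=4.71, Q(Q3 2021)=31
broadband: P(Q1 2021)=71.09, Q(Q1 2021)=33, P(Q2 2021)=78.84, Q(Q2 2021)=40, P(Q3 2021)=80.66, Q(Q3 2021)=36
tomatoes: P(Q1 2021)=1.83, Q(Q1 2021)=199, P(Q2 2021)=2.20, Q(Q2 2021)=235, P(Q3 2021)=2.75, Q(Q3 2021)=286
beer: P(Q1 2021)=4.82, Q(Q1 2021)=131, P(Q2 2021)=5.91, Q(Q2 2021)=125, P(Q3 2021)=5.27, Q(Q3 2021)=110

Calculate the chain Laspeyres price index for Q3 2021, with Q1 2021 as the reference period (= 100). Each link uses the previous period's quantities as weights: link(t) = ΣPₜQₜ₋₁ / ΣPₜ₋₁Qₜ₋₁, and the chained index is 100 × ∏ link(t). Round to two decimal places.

116.06

Link Q1 2021→Q2 2021:
ΣP(Q2 2021)Q(Q1 2021) = 5.06×21 + 78.84×33 + 2.20×199 + 5.91×131 = 106.26 + 2601.72 + 437.8 + 774.21 = 3919.99
ΣP(Q1 2021)Q(Q1 2021) = 5.72×21 + 71.09×33 + 1.83×199 + 4.82×131 = 120.12 + 2345.97 + 364.17 + 631.42 = 3461.68
link = 3919.99/3461.68 = 1.132395
Link Q2 2021→Q3 2021:
ΣP(Q3 2021)Q(Q2 2021) = 4.71×26 + 80.66×40 + 2.75×235 + 5.27×125 = 122.46 + 3226.4 + 646.25 + 658.75 = 4653.86
ΣP(Q2 2021)Q(Q2 2021) = 5.06×26 + 78.84×40 + 2.20×235 + 5.91×125 = 131.56 + 3153.6 + 517 + 738.75 = 4540.91
link = 4653.86/4540.91 = 1.024874
Chained index = 100 × 1.132395 × 1.024874 = 116.0562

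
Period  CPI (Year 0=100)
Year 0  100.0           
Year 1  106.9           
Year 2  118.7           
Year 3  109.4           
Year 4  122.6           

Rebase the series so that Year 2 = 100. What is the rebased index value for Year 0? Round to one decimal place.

84.2

Rebased(Year 0) = 100.0 / 118.7 × 100 = 84.2460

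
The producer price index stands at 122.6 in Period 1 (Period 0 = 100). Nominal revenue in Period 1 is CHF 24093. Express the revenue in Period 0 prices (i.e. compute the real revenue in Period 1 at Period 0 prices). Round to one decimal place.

Real = Nominal ÷ (Index/100) = 24093 ÷ (122.6/100)
     = 24093 ÷ 1.226 = 19651.7129

19651.7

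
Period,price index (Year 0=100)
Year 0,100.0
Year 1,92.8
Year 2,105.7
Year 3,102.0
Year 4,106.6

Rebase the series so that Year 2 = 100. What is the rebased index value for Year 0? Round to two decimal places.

94.61

Rebased(Year 0) = 100.0 / 105.7 × 100 = 94.6074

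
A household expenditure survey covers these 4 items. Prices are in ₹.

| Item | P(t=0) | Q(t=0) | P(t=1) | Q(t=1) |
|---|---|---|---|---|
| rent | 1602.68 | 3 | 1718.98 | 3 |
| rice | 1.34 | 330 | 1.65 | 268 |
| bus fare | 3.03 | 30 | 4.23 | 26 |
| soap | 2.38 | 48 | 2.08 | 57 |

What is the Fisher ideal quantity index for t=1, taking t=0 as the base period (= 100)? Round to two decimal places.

98.48

Laspeyres component (base-period weights):
ΣP(t=0)Q(t=1) = 1602.68×3 + 1.34×268 + 3.03×26 + 2.38×57 = 4808.04 + 359.12 + 78.78 + 135.66 = 5381.6
ΣP(t=0)Q(t=0) = 1602.68×3 + 1.34×330 + 3.03×30 + 2.38×48 = 4808.04 + 442.2 + 90.9 + 114.24 = 5455.38
L = 5381.6 / 5455.38 × 100 = 98.6476
Paasche component (current-period weights):
ΣP(t=1)Q(t=1) = 1718.98×3 + 1.65×268 + 4.23×26 + 2.08×57 = 5156.94 + 442.2 + 109.98 + 118.56 = 5827.68
ΣP(t=1)Q(t=0) = 1718.98×3 + 1.65×330 + 4.23×30 + 2.08×48 = 5156.94 + 544.5 + 126.9 + 99.84 = 5928.18
P = 5827.68 / 5928.18 × 100 = 98.3047
Fisher = √(L × P) = √(98.6476 × 98.3047) = 98.4760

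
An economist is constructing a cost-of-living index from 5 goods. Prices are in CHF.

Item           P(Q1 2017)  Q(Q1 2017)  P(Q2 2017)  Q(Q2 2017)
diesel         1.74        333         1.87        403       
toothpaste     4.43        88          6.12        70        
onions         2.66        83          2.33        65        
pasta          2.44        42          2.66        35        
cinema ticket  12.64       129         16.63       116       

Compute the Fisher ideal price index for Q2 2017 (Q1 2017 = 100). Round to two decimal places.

123.10

Laspeyres component (base-period weights):
ΣP(Q2 2017)Q(Q1 2017) = 1.87×333 + 6.12×88 + 2.33×83 + 2.66×42 + 16.63×129 = 622.71 + 538.56 + 193.39 + 111.72 + 2145.27 = 3611.65
ΣP(Q1 2017)Q(Q1 2017) = 1.74×333 + 4.43×88 + 2.66×83 + 2.44×42 + 12.64×129 = 579.42 + 389.84 + 220.78 + 102.48 + 1630.56 = 2923.08
L = 3611.65 / 2923.08 × 100 = 123.5563
Paasche component (current-period weights):
ΣP(Q2 2017)Q(Q2 2017) = 1.87×403 + 6.12×70 + 2.33×65 + 2.66×35 + 16.63×116 = 753.61 + 428.4 + 151.45 + 93.1 + 1929.08 = 3355.64
ΣP(Q1 2017)Q(Q2 2017) = 1.74×403 + 4.43×70 + 2.66×65 + 2.44×35 + 12.64×116 = 701.22 + 310.1 + 172.9 + 85.4 + 1466.24 = 2735.86
P = 3355.64 / 2735.86 × 100 = 122.6539
Fisher = √(L × P) = √(123.5563 × 122.6539) = 123.1043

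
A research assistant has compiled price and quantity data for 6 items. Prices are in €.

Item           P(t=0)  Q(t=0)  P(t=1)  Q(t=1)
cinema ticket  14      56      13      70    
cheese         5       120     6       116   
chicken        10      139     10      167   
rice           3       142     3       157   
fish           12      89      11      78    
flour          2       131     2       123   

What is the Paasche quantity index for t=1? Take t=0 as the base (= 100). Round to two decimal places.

Paasche quantity index uses current-period prices as weights.
ΣP(t=1)·Q(t=1) = 13×70 + 6×116 + 10×167 + 3×157 + 11×78 + 2×123 = 910 + 696 + 1670 + 471 + 858 + 246 = 4851
ΣP(t=1)·Q(t=0) = 13×56 + 6×120 + 10×139 + 3×142 + 11×89 + 2×131 = 728 + 720 + 1390 + 426 + 979 + 262 = 4505
Index = 4851 / 4505 × 100 = 107.6804

107.68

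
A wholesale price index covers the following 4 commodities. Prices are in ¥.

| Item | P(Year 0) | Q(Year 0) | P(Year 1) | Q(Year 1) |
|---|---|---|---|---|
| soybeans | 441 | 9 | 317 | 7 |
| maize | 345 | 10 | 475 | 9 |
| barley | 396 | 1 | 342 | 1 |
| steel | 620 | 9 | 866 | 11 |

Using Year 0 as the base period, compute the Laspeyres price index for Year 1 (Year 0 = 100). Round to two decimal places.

117.50

Laspeyres price index uses base-period quantities as weights.
ΣP(Year 1)·Q(Year 0) = 317×9 + 475×10 + 342×1 + 866×9 = 2853 + 4750 + 342 + 7794 = 15739
ΣP(Year 0)·Q(Year 0) = 441×9 + 345×10 + 396×1 + 620×9 = 3969 + 3450 + 396 + 5580 = 13395
Index = 15739 / 13395 × 100 = 117.4991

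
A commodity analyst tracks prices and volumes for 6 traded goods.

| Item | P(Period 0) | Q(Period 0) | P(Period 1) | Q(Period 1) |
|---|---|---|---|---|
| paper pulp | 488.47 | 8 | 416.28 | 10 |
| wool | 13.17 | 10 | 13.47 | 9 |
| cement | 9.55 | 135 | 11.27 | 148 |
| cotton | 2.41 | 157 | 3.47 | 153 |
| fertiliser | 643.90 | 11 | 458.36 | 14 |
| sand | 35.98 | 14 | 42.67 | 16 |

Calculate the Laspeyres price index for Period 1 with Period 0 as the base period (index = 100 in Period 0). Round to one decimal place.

84.0

Laspeyres price index uses base-period quantities as weights.
ΣP(Period 1)·Q(Period 0) = 416.28×8 + 13.47×10 + 11.27×135 + 3.47×157 + 458.36×11 + 42.67×14 = 3330.24 + 134.7 + 1521.45 + 544.79 + 5041.96 + 597.38 = 11170.52
ΣP(Period 0)·Q(Period 0) = 488.47×8 + 13.17×10 + 9.55×135 + 2.41×157 + 643.90×11 + 35.98×14 = 3907.76 + 131.7 + 1289.25 + 378.37 + 7082.9 + 503.72 = 13293.7
Index = 11170.52 / 13293.7 × 100 = 84.0287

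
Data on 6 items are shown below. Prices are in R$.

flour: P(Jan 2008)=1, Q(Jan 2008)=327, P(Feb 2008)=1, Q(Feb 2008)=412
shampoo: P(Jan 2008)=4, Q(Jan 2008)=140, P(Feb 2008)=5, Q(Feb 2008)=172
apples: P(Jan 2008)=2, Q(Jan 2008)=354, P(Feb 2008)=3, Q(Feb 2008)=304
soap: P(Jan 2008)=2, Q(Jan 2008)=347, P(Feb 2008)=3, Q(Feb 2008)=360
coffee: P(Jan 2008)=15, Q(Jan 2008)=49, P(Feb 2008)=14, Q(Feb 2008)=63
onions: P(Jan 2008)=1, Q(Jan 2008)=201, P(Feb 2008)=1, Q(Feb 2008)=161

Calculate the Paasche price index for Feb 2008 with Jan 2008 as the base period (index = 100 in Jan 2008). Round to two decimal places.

Paasche price index uses current-period quantities as weights.
ΣP(Feb 2008)·Q(Feb 2008) = 1×412 + 5×172 + 3×304 + 3×360 + 14×63 + 1×161 = 412 + 860 + 912 + 1080 + 882 + 161 = 4307
ΣP(Jan 2008)·Q(Feb 2008) = 1×412 + 4×172 + 2×304 + 2×360 + 15×63 + 1×161 = 412 + 688 + 608 + 720 + 945 + 161 = 3534
Index = 4307 / 3534 × 100 = 121.8732

121.87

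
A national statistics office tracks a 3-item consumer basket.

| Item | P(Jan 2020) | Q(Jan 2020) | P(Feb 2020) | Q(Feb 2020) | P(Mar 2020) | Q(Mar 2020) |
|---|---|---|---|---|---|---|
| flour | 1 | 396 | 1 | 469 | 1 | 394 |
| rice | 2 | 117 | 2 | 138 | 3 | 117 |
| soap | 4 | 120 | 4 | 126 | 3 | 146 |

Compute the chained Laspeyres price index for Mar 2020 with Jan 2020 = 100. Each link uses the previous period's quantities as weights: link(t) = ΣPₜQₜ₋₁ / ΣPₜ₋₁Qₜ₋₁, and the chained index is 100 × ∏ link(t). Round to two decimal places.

100.96

Link Jan 2020→Feb 2020:
ΣP(Feb 2020)Q(Jan 2020) = 1×396 + 2×117 + 4×120 = 396 + 234 + 480 = 1110
ΣP(Jan 2020)Q(Jan 2020) = 1×396 + 2×117 + 4×120 = 396 + 234 + 480 = 1110
link = 1110/1110 = 1.000000
Link Feb 2020→Mar 2020:
ΣP(Mar 2020)Q(Feb 2020) = 1×469 + 3×138 + 3×126 = 469 + 414 + 378 = 1261
ΣP(Feb 2020)Q(Feb 2020) = 1×469 + 2×138 + 4×126 = 469 + 276 + 504 = 1249
link = 1261/1249 = 1.009608
Chained index = 100 × 1.000000 × 1.009608 = 100.9608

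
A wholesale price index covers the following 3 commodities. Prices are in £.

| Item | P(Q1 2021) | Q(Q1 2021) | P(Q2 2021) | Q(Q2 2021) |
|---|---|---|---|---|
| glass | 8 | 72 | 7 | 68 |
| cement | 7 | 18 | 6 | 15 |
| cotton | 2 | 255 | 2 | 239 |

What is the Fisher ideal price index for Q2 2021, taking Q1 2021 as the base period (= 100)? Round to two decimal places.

Laspeyres component (base-period weights):
ΣP(Q2 2021)Q(Q1 2021) = 7×72 + 6×18 + 2×255 = 504 + 108 + 510 = 1122
ΣP(Q1 2021)Q(Q1 2021) = 8×72 + 7×18 + 2×255 = 576 + 126 + 510 = 1212
L = 1122 / 1212 × 100 = 92.5743
Paasche component (current-period weights):
ΣP(Q2 2021)Q(Q2 2021) = 7×68 + 6×15 + 2×239 = 476 + 90 + 478 = 1044
ΣP(Q1 2021)Q(Q2 2021) = 8×68 + 7×15 + 2×239 = 544 + 105 + 478 = 1127
P = 1044 / 1127 × 100 = 92.6353
Fisher = √(L × P) = √(92.5743 × 92.6353) = 92.6048

92.60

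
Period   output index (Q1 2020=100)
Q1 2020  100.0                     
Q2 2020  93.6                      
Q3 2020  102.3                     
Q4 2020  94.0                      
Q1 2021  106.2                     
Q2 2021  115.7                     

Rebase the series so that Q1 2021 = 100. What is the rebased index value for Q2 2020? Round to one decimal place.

Rebased(Q2 2020) = 93.6 / 106.2 × 100 = 88.1356

88.1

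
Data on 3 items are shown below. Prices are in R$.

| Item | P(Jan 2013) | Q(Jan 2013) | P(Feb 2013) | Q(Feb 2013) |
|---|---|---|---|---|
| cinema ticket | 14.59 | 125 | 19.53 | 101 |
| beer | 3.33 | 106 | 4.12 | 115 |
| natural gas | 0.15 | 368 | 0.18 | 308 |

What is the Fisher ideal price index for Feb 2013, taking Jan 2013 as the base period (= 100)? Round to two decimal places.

Laspeyres component (base-period weights):
ΣP(Feb 2013)Q(Jan 2013) = 19.53×125 + 4.12×106 + 0.18×368 = 2441.25 + 436.72 + 66.24 = 2944.21
ΣP(Jan 2013)Q(Jan 2013) = 14.59×125 + 3.33×106 + 0.15×368 = 1823.75 + 352.98 + 55.2 = 2231.93
L = 2944.21 / 2231.93 × 100 = 131.9132
Paasche component (current-period weights):
ΣP(Feb 2013)Q(Feb 2013) = 19.53×101 + 4.12×115 + 0.18×308 = 1972.53 + 473.8 + 55.44 = 2501.77
ΣP(Jan 2013)Q(Feb 2013) = 14.59×101 + 3.33×115 + 0.15×308 = 1473.59 + 382.95 + 46.2 = 1902.74
P = 2501.77 / 1902.74 × 100 = 131.4825
Fisher = √(L × P) = √(131.9132 × 131.4825) = 131.6977

131.70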